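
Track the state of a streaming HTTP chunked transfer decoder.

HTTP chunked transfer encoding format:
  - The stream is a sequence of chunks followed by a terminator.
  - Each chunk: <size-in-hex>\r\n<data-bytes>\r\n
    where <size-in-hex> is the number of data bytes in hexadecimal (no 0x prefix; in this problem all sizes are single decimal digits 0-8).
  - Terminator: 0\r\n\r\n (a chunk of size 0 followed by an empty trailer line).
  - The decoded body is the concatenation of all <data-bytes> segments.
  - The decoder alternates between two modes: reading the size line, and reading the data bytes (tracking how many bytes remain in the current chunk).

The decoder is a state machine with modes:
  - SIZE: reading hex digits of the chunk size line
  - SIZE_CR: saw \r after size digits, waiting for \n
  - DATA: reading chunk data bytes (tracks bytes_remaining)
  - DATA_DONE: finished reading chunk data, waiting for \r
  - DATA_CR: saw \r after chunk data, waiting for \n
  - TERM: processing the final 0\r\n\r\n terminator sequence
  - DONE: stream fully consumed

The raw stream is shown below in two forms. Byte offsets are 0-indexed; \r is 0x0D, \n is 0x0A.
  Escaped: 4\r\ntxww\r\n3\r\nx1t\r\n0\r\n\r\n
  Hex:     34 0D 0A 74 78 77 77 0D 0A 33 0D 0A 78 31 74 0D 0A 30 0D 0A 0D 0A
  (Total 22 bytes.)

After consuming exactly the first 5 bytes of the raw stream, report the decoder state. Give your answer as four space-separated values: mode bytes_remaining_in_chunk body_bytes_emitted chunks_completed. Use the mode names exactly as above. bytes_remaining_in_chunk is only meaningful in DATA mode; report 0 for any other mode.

Answer: DATA 2 2 0

Derivation:
Byte 0 = '4': mode=SIZE remaining=0 emitted=0 chunks_done=0
Byte 1 = 0x0D: mode=SIZE_CR remaining=0 emitted=0 chunks_done=0
Byte 2 = 0x0A: mode=DATA remaining=4 emitted=0 chunks_done=0
Byte 3 = 't': mode=DATA remaining=3 emitted=1 chunks_done=0
Byte 4 = 'x': mode=DATA remaining=2 emitted=2 chunks_done=0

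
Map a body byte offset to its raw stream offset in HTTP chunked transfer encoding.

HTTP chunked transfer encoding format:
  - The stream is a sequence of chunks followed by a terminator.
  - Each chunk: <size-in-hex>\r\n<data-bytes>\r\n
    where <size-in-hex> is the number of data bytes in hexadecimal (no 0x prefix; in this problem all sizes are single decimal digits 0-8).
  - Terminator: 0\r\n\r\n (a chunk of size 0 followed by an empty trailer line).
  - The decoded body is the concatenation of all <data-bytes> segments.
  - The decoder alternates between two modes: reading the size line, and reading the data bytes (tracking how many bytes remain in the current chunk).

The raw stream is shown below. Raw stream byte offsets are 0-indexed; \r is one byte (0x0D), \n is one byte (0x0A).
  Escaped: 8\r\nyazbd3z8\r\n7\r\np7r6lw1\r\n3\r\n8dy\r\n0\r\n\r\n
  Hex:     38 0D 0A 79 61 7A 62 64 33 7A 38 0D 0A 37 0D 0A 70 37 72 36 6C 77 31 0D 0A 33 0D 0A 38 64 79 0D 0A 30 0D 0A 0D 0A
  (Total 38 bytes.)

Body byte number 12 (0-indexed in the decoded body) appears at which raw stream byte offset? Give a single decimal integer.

Chunk 1: stream[0..1]='8' size=0x8=8, data at stream[3..11]='yazbd3z8' -> body[0..8], body so far='yazbd3z8'
Chunk 2: stream[13..14]='7' size=0x7=7, data at stream[16..23]='p7r6lw1' -> body[8..15], body so far='yazbd3z8p7r6lw1'
Chunk 3: stream[25..26]='3' size=0x3=3, data at stream[28..31]='8dy' -> body[15..18], body so far='yazbd3z8p7r6lw18dy'
Chunk 4: stream[33..34]='0' size=0 (terminator). Final body='yazbd3z8p7r6lw18dy' (18 bytes)
Body byte 12 at stream offset 20

Answer: 20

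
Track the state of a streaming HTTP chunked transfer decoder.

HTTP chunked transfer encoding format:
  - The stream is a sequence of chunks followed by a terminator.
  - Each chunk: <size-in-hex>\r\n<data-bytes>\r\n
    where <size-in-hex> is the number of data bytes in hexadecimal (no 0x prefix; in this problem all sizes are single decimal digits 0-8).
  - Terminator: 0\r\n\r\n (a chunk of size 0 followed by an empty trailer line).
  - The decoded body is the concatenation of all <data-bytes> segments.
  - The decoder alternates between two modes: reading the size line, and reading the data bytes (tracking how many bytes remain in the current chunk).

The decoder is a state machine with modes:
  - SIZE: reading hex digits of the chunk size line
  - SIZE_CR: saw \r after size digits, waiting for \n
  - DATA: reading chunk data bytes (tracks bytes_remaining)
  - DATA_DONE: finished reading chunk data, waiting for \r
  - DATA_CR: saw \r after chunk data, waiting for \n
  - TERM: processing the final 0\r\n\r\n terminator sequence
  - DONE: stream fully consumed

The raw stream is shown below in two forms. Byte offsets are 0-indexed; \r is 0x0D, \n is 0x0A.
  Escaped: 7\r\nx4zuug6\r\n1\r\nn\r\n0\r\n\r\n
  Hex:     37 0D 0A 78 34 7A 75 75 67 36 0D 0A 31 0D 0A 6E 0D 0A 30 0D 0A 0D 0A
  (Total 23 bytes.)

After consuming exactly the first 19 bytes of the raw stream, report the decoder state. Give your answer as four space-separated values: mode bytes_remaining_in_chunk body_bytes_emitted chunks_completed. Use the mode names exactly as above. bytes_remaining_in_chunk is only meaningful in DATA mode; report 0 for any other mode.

Answer: SIZE 0 8 2

Derivation:
Byte 0 = '7': mode=SIZE remaining=0 emitted=0 chunks_done=0
Byte 1 = 0x0D: mode=SIZE_CR remaining=0 emitted=0 chunks_done=0
Byte 2 = 0x0A: mode=DATA remaining=7 emitted=0 chunks_done=0
Byte 3 = 'x': mode=DATA remaining=6 emitted=1 chunks_done=0
Byte 4 = '4': mode=DATA remaining=5 emitted=2 chunks_done=0
Byte 5 = 'z': mode=DATA remaining=4 emitted=3 chunks_done=0
Byte 6 = 'u': mode=DATA remaining=3 emitted=4 chunks_done=0
Byte 7 = 'u': mode=DATA remaining=2 emitted=5 chunks_done=0
Byte 8 = 'g': mode=DATA remaining=1 emitted=6 chunks_done=0
Byte 9 = '6': mode=DATA_DONE remaining=0 emitted=7 chunks_done=0
Byte 10 = 0x0D: mode=DATA_CR remaining=0 emitted=7 chunks_done=0
Byte 11 = 0x0A: mode=SIZE remaining=0 emitted=7 chunks_done=1
Byte 12 = '1': mode=SIZE remaining=0 emitted=7 chunks_done=1
Byte 13 = 0x0D: mode=SIZE_CR remaining=0 emitted=7 chunks_done=1
Byte 14 = 0x0A: mode=DATA remaining=1 emitted=7 chunks_done=1
Byte 15 = 'n': mode=DATA_DONE remaining=0 emitted=8 chunks_done=1
Byte 16 = 0x0D: mode=DATA_CR remaining=0 emitted=8 chunks_done=1
Byte 17 = 0x0A: mode=SIZE remaining=0 emitted=8 chunks_done=2
Byte 18 = '0': mode=SIZE remaining=0 emitted=8 chunks_done=2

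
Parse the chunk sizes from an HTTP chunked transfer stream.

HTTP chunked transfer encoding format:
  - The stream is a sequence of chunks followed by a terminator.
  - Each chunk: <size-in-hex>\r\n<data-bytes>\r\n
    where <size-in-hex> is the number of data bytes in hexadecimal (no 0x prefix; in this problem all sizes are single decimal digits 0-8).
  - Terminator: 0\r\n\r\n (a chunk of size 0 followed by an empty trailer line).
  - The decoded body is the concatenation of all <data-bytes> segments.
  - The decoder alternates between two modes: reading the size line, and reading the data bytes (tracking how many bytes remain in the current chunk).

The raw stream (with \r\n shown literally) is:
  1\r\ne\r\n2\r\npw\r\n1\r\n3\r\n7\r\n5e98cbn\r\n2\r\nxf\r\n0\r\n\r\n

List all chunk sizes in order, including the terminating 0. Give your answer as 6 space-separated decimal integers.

Chunk 1: stream[0..1]='1' size=0x1=1, data at stream[3..4]='e' -> body[0..1], body so far='e'
Chunk 2: stream[6..7]='2' size=0x2=2, data at stream[9..11]='pw' -> body[1..3], body so far='epw'
Chunk 3: stream[13..14]='1' size=0x1=1, data at stream[16..17]='3' -> body[3..4], body so far='epw3'
Chunk 4: stream[19..20]='7' size=0x7=7, data at stream[22..29]='5e98cbn' -> body[4..11], body so far='epw35e98cbn'
Chunk 5: stream[31..32]='2' size=0x2=2, data at stream[34..36]='xf' -> body[11..13], body so far='epw35e98cbnxf'
Chunk 6: stream[38..39]='0' size=0 (terminator). Final body='epw35e98cbnxf' (13 bytes)

Answer: 1 2 1 7 2 0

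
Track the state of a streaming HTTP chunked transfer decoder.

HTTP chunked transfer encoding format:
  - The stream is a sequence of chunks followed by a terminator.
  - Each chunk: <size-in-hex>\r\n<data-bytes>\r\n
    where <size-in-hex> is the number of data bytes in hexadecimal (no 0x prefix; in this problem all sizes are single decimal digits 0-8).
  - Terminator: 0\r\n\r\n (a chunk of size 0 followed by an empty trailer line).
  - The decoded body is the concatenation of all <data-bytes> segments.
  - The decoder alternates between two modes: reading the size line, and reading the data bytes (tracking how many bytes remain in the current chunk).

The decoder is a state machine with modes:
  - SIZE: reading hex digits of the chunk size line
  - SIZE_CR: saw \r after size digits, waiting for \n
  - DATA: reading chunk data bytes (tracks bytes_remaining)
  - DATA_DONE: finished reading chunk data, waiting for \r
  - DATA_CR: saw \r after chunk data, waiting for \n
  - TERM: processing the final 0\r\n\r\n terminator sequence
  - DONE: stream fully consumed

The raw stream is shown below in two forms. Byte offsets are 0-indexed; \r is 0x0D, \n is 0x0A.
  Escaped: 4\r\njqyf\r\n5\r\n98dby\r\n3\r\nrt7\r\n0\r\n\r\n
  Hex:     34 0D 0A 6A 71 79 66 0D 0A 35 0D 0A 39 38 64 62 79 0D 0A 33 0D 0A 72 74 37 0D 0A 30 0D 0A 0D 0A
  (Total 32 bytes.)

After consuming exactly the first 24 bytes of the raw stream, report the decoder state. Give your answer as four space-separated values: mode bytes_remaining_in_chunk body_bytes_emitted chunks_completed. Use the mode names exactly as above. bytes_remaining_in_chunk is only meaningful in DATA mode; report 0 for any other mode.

Answer: DATA 1 11 2

Derivation:
Byte 0 = '4': mode=SIZE remaining=0 emitted=0 chunks_done=0
Byte 1 = 0x0D: mode=SIZE_CR remaining=0 emitted=0 chunks_done=0
Byte 2 = 0x0A: mode=DATA remaining=4 emitted=0 chunks_done=0
Byte 3 = 'j': mode=DATA remaining=3 emitted=1 chunks_done=0
Byte 4 = 'q': mode=DATA remaining=2 emitted=2 chunks_done=0
Byte 5 = 'y': mode=DATA remaining=1 emitted=3 chunks_done=0
Byte 6 = 'f': mode=DATA_DONE remaining=0 emitted=4 chunks_done=0
Byte 7 = 0x0D: mode=DATA_CR remaining=0 emitted=4 chunks_done=0
Byte 8 = 0x0A: mode=SIZE remaining=0 emitted=4 chunks_done=1
Byte 9 = '5': mode=SIZE remaining=0 emitted=4 chunks_done=1
Byte 10 = 0x0D: mode=SIZE_CR remaining=0 emitted=4 chunks_done=1
Byte 11 = 0x0A: mode=DATA remaining=5 emitted=4 chunks_done=1
Byte 12 = '9': mode=DATA remaining=4 emitted=5 chunks_done=1
Byte 13 = '8': mode=DATA remaining=3 emitted=6 chunks_done=1
Byte 14 = 'd': mode=DATA remaining=2 emitted=7 chunks_done=1
Byte 15 = 'b': mode=DATA remaining=1 emitted=8 chunks_done=1
Byte 16 = 'y': mode=DATA_DONE remaining=0 emitted=9 chunks_done=1
Byte 17 = 0x0D: mode=DATA_CR remaining=0 emitted=9 chunks_done=1
Byte 18 = 0x0A: mode=SIZE remaining=0 emitted=9 chunks_done=2
Byte 19 = '3': mode=SIZE remaining=0 emitted=9 chunks_done=2
Byte 20 = 0x0D: mode=SIZE_CR remaining=0 emitted=9 chunks_done=2
Byte 21 = 0x0A: mode=DATA remaining=3 emitted=9 chunks_done=2
Byte 22 = 'r': mode=DATA remaining=2 emitted=10 chunks_done=2
Byte 23 = 't': mode=DATA remaining=1 emitted=11 chunks_done=2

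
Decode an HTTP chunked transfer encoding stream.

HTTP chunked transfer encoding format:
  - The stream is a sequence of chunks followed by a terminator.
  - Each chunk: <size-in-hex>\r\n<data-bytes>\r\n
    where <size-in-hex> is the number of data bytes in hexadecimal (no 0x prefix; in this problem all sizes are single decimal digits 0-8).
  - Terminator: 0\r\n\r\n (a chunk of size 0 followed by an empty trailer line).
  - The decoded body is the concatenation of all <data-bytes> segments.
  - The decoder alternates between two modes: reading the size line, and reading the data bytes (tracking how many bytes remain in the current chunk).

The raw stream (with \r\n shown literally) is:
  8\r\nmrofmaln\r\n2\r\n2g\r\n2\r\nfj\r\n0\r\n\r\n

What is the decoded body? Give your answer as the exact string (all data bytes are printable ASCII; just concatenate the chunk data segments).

Chunk 1: stream[0..1]='8' size=0x8=8, data at stream[3..11]='mrofmaln' -> body[0..8], body so far='mrofmaln'
Chunk 2: stream[13..14]='2' size=0x2=2, data at stream[16..18]='2g' -> body[8..10], body so far='mrofmaln2g'
Chunk 3: stream[20..21]='2' size=0x2=2, data at stream[23..25]='fj' -> body[10..12], body so far='mrofmaln2gfj'
Chunk 4: stream[27..28]='0' size=0 (terminator). Final body='mrofmaln2gfj' (12 bytes)

Answer: mrofmaln2gfj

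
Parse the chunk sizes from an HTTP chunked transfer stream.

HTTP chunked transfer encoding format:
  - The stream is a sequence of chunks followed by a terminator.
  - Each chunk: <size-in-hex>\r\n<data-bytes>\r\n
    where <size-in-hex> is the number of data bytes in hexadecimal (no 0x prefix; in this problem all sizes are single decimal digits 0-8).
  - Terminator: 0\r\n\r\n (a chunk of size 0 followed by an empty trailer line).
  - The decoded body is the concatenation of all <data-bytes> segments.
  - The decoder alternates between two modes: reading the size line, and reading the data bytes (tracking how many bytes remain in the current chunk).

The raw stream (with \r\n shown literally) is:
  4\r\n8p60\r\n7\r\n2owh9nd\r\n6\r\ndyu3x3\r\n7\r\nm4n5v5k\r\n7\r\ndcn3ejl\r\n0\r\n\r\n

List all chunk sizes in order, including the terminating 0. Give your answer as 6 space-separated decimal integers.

Answer: 4 7 6 7 7 0

Derivation:
Chunk 1: stream[0..1]='4' size=0x4=4, data at stream[3..7]='8p60' -> body[0..4], body so far='8p60'
Chunk 2: stream[9..10]='7' size=0x7=7, data at stream[12..19]='2owh9nd' -> body[4..11], body so far='8p602owh9nd'
Chunk 3: stream[21..22]='6' size=0x6=6, data at stream[24..30]='dyu3x3' -> body[11..17], body so far='8p602owh9nddyu3x3'
Chunk 4: stream[32..33]='7' size=0x7=7, data at stream[35..42]='m4n5v5k' -> body[17..24], body so far='8p602owh9nddyu3x3m4n5v5k'
Chunk 5: stream[44..45]='7' size=0x7=7, data at stream[47..54]='dcn3ejl' -> body[24..31], body so far='8p602owh9nddyu3x3m4n5v5kdcn3ejl'
Chunk 6: stream[56..57]='0' size=0 (terminator). Final body='8p602owh9nddyu3x3m4n5v5kdcn3ejl' (31 bytes)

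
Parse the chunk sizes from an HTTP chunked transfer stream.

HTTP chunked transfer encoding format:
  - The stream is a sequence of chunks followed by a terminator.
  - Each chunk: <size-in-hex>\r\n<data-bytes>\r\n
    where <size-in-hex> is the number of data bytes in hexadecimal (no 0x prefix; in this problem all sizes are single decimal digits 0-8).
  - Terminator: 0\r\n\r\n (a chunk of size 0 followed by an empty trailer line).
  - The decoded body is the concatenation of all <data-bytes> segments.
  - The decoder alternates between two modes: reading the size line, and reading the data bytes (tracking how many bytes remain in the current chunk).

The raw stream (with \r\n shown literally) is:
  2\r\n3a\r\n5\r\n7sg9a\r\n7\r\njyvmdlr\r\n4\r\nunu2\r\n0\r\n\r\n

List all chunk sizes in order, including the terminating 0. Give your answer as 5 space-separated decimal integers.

Chunk 1: stream[0..1]='2' size=0x2=2, data at stream[3..5]='3a' -> body[0..2], body so far='3a'
Chunk 2: stream[7..8]='5' size=0x5=5, data at stream[10..15]='7sg9a' -> body[2..7], body so far='3a7sg9a'
Chunk 3: stream[17..18]='7' size=0x7=7, data at stream[20..27]='jyvmdlr' -> body[7..14], body so far='3a7sg9ajyvmdlr'
Chunk 4: stream[29..30]='4' size=0x4=4, data at stream[32..36]='unu2' -> body[14..18], body so far='3a7sg9ajyvmdlrunu2'
Chunk 5: stream[38..39]='0' size=0 (terminator). Final body='3a7sg9ajyvmdlrunu2' (18 bytes)

Answer: 2 5 7 4 0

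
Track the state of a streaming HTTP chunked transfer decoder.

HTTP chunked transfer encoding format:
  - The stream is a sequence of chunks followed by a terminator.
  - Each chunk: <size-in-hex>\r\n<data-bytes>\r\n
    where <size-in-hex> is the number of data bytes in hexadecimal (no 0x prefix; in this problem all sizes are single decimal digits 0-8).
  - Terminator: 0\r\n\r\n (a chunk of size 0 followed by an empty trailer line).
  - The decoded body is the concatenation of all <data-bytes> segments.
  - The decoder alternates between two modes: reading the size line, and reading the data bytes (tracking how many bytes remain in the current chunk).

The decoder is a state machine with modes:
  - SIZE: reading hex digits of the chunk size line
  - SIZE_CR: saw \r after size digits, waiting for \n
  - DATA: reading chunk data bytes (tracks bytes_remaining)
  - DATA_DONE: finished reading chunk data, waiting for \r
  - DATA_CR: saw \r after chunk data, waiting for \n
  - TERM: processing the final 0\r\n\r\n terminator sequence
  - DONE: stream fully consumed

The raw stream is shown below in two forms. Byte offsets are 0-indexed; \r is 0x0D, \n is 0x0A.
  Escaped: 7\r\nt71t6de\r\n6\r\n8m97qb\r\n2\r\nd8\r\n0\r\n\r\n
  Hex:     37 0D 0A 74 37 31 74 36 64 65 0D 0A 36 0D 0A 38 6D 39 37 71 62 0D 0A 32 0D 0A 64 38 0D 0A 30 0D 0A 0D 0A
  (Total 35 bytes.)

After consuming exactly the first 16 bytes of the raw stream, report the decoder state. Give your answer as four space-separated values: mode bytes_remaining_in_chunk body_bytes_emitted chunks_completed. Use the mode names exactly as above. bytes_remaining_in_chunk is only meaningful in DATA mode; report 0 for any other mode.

Byte 0 = '7': mode=SIZE remaining=0 emitted=0 chunks_done=0
Byte 1 = 0x0D: mode=SIZE_CR remaining=0 emitted=0 chunks_done=0
Byte 2 = 0x0A: mode=DATA remaining=7 emitted=0 chunks_done=0
Byte 3 = 't': mode=DATA remaining=6 emitted=1 chunks_done=0
Byte 4 = '7': mode=DATA remaining=5 emitted=2 chunks_done=0
Byte 5 = '1': mode=DATA remaining=4 emitted=3 chunks_done=0
Byte 6 = 't': mode=DATA remaining=3 emitted=4 chunks_done=0
Byte 7 = '6': mode=DATA remaining=2 emitted=5 chunks_done=0
Byte 8 = 'd': mode=DATA remaining=1 emitted=6 chunks_done=0
Byte 9 = 'e': mode=DATA_DONE remaining=0 emitted=7 chunks_done=0
Byte 10 = 0x0D: mode=DATA_CR remaining=0 emitted=7 chunks_done=0
Byte 11 = 0x0A: mode=SIZE remaining=0 emitted=7 chunks_done=1
Byte 12 = '6': mode=SIZE remaining=0 emitted=7 chunks_done=1
Byte 13 = 0x0D: mode=SIZE_CR remaining=0 emitted=7 chunks_done=1
Byte 14 = 0x0A: mode=DATA remaining=6 emitted=7 chunks_done=1
Byte 15 = '8': mode=DATA remaining=5 emitted=8 chunks_done=1

Answer: DATA 5 8 1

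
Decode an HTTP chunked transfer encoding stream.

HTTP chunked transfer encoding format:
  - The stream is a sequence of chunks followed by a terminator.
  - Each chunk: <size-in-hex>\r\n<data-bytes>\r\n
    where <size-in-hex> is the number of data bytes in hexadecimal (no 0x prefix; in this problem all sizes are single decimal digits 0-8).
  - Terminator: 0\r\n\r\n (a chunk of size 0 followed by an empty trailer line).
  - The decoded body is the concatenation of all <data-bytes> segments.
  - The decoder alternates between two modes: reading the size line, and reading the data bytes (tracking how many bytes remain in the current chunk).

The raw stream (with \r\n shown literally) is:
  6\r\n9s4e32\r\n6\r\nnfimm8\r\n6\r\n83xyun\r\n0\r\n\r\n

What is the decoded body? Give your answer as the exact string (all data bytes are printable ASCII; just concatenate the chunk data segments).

Chunk 1: stream[0..1]='6' size=0x6=6, data at stream[3..9]='9s4e32' -> body[0..6], body so far='9s4e32'
Chunk 2: stream[11..12]='6' size=0x6=6, data at stream[14..20]='nfimm8' -> body[6..12], body so far='9s4e32nfimm8'
Chunk 3: stream[22..23]='6' size=0x6=6, data at stream[25..31]='83xyun' -> body[12..18], body so far='9s4e32nfimm883xyun'
Chunk 4: stream[33..34]='0' size=0 (terminator). Final body='9s4e32nfimm883xyun' (18 bytes)

Answer: 9s4e32nfimm883xyun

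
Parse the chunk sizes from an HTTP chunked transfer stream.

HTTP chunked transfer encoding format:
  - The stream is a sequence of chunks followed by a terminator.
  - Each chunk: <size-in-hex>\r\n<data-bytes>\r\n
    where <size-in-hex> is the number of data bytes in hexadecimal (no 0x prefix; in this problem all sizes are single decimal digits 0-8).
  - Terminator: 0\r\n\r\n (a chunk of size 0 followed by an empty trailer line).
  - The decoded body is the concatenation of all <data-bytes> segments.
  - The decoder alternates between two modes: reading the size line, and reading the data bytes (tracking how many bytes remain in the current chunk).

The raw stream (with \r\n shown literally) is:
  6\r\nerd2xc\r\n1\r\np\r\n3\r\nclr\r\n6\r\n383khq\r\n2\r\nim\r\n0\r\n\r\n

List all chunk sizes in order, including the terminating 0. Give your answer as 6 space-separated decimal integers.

Answer: 6 1 3 6 2 0

Derivation:
Chunk 1: stream[0..1]='6' size=0x6=6, data at stream[3..9]='erd2xc' -> body[0..6], body so far='erd2xc'
Chunk 2: stream[11..12]='1' size=0x1=1, data at stream[14..15]='p' -> body[6..7], body so far='erd2xcp'
Chunk 3: stream[17..18]='3' size=0x3=3, data at stream[20..23]='clr' -> body[7..10], body so far='erd2xcpclr'
Chunk 4: stream[25..26]='6' size=0x6=6, data at stream[28..34]='383khq' -> body[10..16], body so far='erd2xcpclr383khq'
Chunk 5: stream[36..37]='2' size=0x2=2, data at stream[39..41]='im' -> body[16..18], body so far='erd2xcpclr383khqim'
Chunk 6: stream[43..44]='0' size=0 (terminator). Final body='erd2xcpclr383khqim' (18 bytes)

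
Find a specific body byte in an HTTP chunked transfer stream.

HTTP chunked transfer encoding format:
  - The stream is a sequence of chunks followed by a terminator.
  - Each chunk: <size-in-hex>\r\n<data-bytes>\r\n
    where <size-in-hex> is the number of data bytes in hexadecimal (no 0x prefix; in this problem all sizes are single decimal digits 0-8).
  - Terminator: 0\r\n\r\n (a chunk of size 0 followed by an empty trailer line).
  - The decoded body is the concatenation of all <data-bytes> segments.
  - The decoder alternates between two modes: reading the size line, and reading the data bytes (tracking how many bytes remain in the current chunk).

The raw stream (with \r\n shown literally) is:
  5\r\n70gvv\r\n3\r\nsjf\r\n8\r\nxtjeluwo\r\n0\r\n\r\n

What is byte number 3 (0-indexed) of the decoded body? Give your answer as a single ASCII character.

Answer: v

Derivation:
Chunk 1: stream[0..1]='5' size=0x5=5, data at stream[3..8]='70gvv' -> body[0..5], body so far='70gvv'
Chunk 2: stream[10..11]='3' size=0x3=3, data at stream[13..16]='sjf' -> body[5..8], body so far='70gvvsjf'
Chunk 3: stream[18..19]='8' size=0x8=8, data at stream[21..29]='xtjeluwo' -> body[8..16], body so far='70gvvsjfxtjeluwo'
Chunk 4: stream[31..32]='0' size=0 (terminator). Final body='70gvvsjfxtjeluwo' (16 bytes)
Body byte 3 = 'v'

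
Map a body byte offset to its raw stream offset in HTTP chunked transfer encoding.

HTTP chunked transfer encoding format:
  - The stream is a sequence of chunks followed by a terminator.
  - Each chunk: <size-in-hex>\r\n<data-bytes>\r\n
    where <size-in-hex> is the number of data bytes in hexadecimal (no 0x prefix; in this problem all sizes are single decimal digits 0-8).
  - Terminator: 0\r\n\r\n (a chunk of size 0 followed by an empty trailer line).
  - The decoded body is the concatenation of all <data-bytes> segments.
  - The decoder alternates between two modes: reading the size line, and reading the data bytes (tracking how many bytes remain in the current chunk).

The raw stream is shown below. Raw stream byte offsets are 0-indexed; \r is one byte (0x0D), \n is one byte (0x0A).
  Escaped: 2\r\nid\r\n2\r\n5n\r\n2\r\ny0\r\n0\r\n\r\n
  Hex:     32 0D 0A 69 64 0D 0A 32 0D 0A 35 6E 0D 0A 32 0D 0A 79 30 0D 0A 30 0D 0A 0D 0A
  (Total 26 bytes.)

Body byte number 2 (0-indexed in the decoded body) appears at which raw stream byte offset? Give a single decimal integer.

Chunk 1: stream[0..1]='2' size=0x2=2, data at stream[3..5]='id' -> body[0..2], body so far='id'
Chunk 2: stream[7..8]='2' size=0x2=2, data at stream[10..12]='5n' -> body[2..4], body so far='id5n'
Chunk 3: stream[14..15]='2' size=0x2=2, data at stream[17..19]='y0' -> body[4..6], body so far='id5ny0'
Chunk 4: stream[21..22]='0' size=0 (terminator). Final body='id5ny0' (6 bytes)
Body byte 2 at stream offset 10

Answer: 10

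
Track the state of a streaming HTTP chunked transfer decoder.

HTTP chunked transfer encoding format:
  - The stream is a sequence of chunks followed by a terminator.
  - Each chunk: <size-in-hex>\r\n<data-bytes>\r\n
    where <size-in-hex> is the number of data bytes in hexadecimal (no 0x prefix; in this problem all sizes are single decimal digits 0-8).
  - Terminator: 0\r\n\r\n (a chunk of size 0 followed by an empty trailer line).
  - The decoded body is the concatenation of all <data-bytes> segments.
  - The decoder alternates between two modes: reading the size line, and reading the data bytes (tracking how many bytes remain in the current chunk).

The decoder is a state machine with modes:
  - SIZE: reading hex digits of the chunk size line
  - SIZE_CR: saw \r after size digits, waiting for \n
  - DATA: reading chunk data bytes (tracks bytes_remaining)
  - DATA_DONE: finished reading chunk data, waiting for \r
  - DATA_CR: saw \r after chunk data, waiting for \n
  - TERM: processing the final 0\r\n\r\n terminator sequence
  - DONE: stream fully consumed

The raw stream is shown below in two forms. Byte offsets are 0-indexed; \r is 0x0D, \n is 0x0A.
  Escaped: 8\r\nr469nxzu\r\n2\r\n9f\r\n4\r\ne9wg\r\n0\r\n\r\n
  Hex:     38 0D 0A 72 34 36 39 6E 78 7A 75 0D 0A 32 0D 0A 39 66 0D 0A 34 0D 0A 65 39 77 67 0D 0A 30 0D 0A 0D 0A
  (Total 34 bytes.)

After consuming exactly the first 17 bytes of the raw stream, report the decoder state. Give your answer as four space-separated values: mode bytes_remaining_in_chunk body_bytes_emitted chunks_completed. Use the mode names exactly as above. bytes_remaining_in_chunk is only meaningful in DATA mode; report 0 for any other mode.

Byte 0 = '8': mode=SIZE remaining=0 emitted=0 chunks_done=0
Byte 1 = 0x0D: mode=SIZE_CR remaining=0 emitted=0 chunks_done=0
Byte 2 = 0x0A: mode=DATA remaining=8 emitted=0 chunks_done=0
Byte 3 = 'r': mode=DATA remaining=7 emitted=1 chunks_done=0
Byte 4 = '4': mode=DATA remaining=6 emitted=2 chunks_done=0
Byte 5 = '6': mode=DATA remaining=5 emitted=3 chunks_done=0
Byte 6 = '9': mode=DATA remaining=4 emitted=4 chunks_done=0
Byte 7 = 'n': mode=DATA remaining=3 emitted=5 chunks_done=0
Byte 8 = 'x': mode=DATA remaining=2 emitted=6 chunks_done=0
Byte 9 = 'z': mode=DATA remaining=1 emitted=7 chunks_done=0
Byte 10 = 'u': mode=DATA_DONE remaining=0 emitted=8 chunks_done=0
Byte 11 = 0x0D: mode=DATA_CR remaining=0 emitted=8 chunks_done=0
Byte 12 = 0x0A: mode=SIZE remaining=0 emitted=8 chunks_done=1
Byte 13 = '2': mode=SIZE remaining=0 emitted=8 chunks_done=1
Byte 14 = 0x0D: mode=SIZE_CR remaining=0 emitted=8 chunks_done=1
Byte 15 = 0x0A: mode=DATA remaining=2 emitted=8 chunks_done=1
Byte 16 = '9': mode=DATA remaining=1 emitted=9 chunks_done=1

Answer: DATA 1 9 1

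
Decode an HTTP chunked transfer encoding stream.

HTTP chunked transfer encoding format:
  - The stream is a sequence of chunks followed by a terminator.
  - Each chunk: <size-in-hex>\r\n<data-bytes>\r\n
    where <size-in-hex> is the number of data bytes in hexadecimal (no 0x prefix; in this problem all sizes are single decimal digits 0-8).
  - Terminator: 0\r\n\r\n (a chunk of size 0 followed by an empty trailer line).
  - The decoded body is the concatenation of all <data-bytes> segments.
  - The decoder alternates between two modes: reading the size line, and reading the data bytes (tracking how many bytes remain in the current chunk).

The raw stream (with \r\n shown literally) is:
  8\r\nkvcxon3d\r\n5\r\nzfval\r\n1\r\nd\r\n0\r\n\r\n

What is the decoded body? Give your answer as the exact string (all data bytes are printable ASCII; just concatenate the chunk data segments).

Chunk 1: stream[0..1]='8' size=0x8=8, data at stream[3..11]='kvcxon3d' -> body[0..8], body so far='kvcxon3d'
Chunk 2: stream[13..14]='5' size=0x5=5, data at stream[16..21]='zfval' -> body[8..13], body so far='kvcxon3dzfval'
Chunk 3: stream[23..24]='1' size=0x1=1, data at stream[26..27]='d' -> body[13..14], body so far='kvcxon3dzfvald'
Chunk 4: stream[29..30]='0' size=0 (terminator). Final body='kvcxon3dzfvald' (14 bytes)

Answer: kvcxon3dzfvald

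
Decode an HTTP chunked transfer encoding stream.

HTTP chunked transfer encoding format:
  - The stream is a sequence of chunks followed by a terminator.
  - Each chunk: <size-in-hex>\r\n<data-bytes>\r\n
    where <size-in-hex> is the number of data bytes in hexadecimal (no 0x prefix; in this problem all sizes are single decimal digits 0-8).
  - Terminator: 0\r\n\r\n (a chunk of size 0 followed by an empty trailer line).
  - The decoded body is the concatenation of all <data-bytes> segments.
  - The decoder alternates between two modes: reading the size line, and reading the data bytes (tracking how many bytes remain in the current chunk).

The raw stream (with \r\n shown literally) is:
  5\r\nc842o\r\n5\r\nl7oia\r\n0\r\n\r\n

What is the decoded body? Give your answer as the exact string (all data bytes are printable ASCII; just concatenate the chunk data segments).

Chunk 1: stream[0..1]='5' size=0x5=5, data at stream[3..8]='c842o' -> body[0..5], body so far='c842o'
Chunk 2: stream[10..11]='5' size=0x5=5, data at stream[13..18]='l7oia' -> body[5..10], body so far='c842ol7oia'
Chunk 3: stream[20..21]='0' size=0 (terminator). Final body='c842ol7oia' (10 bytes)

Answer: c842ol7oia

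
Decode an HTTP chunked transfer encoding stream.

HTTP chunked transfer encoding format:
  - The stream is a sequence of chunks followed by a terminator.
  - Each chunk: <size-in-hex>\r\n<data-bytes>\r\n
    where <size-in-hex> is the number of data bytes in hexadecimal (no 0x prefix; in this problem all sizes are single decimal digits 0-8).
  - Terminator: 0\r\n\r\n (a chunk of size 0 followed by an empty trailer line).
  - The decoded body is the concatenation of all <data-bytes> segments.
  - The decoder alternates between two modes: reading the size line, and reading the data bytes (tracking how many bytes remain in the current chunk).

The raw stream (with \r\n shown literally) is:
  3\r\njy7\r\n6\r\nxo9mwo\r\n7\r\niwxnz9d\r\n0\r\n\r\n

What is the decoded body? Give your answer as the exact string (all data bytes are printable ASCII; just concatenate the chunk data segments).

Chunk 1: stream[0..1]='3' size=0x3=3, data at stream[3..6]='jy7' -> body[0..3], body so far='jy7'
Chunk 2: stream[8..9]='6' size=0x6=6, data at stream[11..17]='xo9mwo' -> body[3..9], body so far='jy7xo9mwo'
Chunk 3: stream[19..20]='7' size=0x7=7, data at stream[22..29]='iwxnz9d' -> body[9..16], body so far='jy7xo9mwoiwxnz9d'
Chunk 4: stream[31..32]='0' size=0 (terminator). Final body='jy7xo9mwoiwxnz9d' (16 bytes)

Answer: jy7xo9mwoiwxnz9d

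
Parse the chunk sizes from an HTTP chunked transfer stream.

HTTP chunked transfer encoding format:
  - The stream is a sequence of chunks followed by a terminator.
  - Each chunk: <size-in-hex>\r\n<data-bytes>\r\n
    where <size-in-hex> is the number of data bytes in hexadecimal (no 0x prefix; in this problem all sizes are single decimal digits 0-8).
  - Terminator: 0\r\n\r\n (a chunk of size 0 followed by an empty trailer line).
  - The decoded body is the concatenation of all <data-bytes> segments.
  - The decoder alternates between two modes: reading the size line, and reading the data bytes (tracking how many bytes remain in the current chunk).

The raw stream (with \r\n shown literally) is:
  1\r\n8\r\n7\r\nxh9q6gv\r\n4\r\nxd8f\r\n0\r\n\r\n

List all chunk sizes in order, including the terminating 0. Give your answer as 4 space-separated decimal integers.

Chunk 1: stream[0..1]='1' size=0x1=1, data at stream[3..4]='8' -> body[0..1], body so far='8'
Chunk 2: stream[6..7]='7' size=0x7=7, data at stream[9..16]='xh9q6gv' -> body[1..8], body so far='8xh9q6gv'
Chunk 3: stream[18..19]='4' size=0x4=4, data at stream[21..25]='xd8f' -> body[8..12], body so far='8xh9q6gvxd8f'
Chunk 4: stream[27..28]='0' size=0 (terminator). Final body='8xh9q6gvxd8f' (12 bytes)

Answer: 1 7 4 0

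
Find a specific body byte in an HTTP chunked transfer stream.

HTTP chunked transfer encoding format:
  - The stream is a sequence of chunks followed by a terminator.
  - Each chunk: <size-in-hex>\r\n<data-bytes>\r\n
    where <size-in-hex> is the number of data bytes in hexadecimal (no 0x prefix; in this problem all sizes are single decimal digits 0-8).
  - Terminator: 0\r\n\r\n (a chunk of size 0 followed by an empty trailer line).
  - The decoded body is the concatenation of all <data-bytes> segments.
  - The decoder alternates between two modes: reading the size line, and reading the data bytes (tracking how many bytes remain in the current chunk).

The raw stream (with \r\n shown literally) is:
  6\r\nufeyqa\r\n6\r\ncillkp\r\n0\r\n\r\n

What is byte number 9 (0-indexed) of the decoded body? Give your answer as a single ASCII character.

Answer: l

Derivation:
Chunk 1: stream[0..1]='6' size=0x6=6, data at stream[3..9]='ufeyqa' -> body[0..6], body so far='ufeyqa'
Chunk 2: stream[11..12]='6' size=0x6=6, data at stream[14..20]='cillkp' -> body[6..12], body so far='ufeyqacillkp'
Chunk 3: stream[22..23]='0' size=0 (terminator). Final body='ufeyqacillkp' (12 bytes)
Body byte 9 = 'l'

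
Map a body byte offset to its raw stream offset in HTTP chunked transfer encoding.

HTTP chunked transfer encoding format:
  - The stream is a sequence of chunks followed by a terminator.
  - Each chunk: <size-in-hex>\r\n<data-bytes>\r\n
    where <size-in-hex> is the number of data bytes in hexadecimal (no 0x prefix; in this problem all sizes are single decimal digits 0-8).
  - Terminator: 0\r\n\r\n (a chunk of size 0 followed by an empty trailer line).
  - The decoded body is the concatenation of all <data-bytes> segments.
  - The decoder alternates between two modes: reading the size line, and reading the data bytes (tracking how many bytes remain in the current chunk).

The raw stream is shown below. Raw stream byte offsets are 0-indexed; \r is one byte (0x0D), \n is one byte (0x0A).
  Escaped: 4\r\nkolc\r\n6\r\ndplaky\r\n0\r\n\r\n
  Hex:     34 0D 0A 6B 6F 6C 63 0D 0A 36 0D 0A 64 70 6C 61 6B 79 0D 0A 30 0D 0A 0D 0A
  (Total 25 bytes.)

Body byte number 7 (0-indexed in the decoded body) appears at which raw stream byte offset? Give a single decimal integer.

Answer: 15

Derivation:
Chunk 1: stream[0..1]='4' size=0x4=4, data at stream[3..7]='kolc' -> body[0..4], body so far='kolc'
Chunk 2: stream[9..10]='6' size=0x6=6, data at stream[12..18]='dplaky' -> body[4..10], body so far='kolcdplaky'
Chunk 3: stream[20..21]='0' size=0 (terminator). Final body='kolcdplaky' (10 bytes)
Body byte 7 at stream offset 15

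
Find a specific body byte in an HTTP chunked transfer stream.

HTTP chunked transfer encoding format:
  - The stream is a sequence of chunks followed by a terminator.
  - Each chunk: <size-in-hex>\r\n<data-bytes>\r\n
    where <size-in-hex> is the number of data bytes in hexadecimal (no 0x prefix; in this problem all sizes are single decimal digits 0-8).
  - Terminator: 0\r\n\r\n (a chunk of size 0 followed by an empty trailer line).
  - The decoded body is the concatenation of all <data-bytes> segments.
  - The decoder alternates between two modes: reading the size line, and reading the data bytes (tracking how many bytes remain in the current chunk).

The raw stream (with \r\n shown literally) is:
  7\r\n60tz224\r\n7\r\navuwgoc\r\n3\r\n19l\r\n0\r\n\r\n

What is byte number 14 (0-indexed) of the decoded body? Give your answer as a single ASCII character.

Answer: 1

Derivation:
Chunk 1: stream[0..1]='7' size=0x7=7, data at stream[3..10]='60tz224' -> body[0..7], body so far='60tz224'
Chunk 2: stream[12..13]='7' size=0x7=7, data at stream[15..22]='avuwgoc' -> body[7..14], body so far='60tz224avuwgoc'
Chunk 3: stream[24..25]='3' size=0x3=3, data at stream[27..30]='19l' -> body[14..17], body so far='60tz224avuwgoc19l'
Chunk 4: stream[32..33]='0' size=0 (terminator). Final body='60tz224avuwgoc19l' (17 bytes)
Body byte 14 = '1'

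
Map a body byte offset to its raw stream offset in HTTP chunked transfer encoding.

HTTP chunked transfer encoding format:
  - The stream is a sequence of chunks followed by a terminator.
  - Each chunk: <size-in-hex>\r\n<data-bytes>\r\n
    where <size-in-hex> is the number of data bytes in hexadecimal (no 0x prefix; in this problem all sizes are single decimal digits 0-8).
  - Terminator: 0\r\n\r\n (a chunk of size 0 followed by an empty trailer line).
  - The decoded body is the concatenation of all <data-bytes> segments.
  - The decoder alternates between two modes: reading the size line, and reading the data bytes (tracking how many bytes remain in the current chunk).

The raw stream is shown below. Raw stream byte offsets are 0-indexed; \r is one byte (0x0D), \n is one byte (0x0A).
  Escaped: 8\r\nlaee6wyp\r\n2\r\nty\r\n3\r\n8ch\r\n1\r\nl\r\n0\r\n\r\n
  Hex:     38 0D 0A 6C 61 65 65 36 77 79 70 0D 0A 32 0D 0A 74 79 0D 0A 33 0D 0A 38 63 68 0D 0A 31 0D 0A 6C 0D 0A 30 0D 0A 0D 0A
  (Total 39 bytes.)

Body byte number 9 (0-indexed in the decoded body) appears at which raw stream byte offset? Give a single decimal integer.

Chunk 1: stream[0..1]='8' size=0x8=8, data at stream[3..11]='laee6wyp' -> body[0..8], body so far='laee6wyp'
Chunk 2: stream[13..14]='2' size=0x2=2, data at stream[16..18]='ty' -> body[8..10], body so far='laee6wypty'
Chunk 3: stream[20..21]='3' size=0x3=3, data at stream[23..26]='8ch' -> body[10..13], body so far='laee6wypty8ch'
Chunk 4: stream[28..29]='1' size=0x1=1, data at stream[31..32]='l' -> body[13..14], body so far='laee6wypty8chl'
Chunk 5: stream[34..35]='0' size=0 (terminator). Final body='laee6wypty8chl' (14 bytes)
Body byte 9 at stream offset 17

Answer: 17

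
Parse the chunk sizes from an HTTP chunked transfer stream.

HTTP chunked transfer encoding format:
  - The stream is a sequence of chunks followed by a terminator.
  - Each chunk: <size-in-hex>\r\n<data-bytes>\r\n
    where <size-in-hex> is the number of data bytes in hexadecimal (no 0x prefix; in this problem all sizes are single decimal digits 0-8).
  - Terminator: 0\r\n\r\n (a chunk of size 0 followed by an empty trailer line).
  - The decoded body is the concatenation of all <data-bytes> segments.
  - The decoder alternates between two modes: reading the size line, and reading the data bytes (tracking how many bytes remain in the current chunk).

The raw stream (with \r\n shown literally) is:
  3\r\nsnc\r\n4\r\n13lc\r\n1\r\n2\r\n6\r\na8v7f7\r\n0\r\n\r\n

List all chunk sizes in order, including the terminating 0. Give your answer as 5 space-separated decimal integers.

Answer: 3 4 1 6 0

Derivation:
Chunk 1: stream[0..1]='3' size=0x3=3, data at stream[3..6]='snc' -> body[0..3], body so far='snc'
Chunk 2: stream[8..9]='4' size=0x4=4, data at stream[11..15]='13lc' -> body[3..7], body so far='snc13lc'
Chunk 3: stream[17..18]='1' size=0x1=1, data at stream[20..21]='2' -> body[7..8], body so far='snc13lc2'
Chunk 4: stream[23..24]='6' size=0x6=6, data at stream[26..32]='a8v7f7' -> body[8..14], body so far='snc13lc2a8v7f7'
Chunk 5: stream[34..35]='0' size=0 (terminator). Final body='snc13lc2a8v7f7' (14 bytes)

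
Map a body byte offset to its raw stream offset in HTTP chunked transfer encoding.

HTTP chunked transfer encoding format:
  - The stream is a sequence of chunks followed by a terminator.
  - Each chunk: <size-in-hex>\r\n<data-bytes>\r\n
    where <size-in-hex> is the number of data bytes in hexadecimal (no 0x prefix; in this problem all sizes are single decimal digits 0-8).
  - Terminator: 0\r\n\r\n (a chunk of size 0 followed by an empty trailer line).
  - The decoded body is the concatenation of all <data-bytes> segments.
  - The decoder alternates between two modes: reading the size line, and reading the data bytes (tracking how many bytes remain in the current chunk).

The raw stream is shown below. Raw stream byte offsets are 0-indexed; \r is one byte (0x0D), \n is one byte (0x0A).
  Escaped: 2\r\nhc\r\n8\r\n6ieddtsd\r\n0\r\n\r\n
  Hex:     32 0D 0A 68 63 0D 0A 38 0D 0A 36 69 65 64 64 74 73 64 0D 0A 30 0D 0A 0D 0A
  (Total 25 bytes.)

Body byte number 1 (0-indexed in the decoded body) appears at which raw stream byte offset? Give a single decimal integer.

Chunk 1: stream[0..1]='2' size=0x2=2, data at stream[3..5]='hc' -> body[0..2], body so far='hc'
Chunk 2: stream[7..8]='8' size=0x8=8, data at stream[10..18]='6ieddtsd' -> body[2..10], body so far='hc6ieddtsd'
Chunk 3: stream[20..21]='0' size=0 (terminator). Final body='hc6ieddtsd' (10 bytes)
Body byte 1 at stream offset 4

Answer: 4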